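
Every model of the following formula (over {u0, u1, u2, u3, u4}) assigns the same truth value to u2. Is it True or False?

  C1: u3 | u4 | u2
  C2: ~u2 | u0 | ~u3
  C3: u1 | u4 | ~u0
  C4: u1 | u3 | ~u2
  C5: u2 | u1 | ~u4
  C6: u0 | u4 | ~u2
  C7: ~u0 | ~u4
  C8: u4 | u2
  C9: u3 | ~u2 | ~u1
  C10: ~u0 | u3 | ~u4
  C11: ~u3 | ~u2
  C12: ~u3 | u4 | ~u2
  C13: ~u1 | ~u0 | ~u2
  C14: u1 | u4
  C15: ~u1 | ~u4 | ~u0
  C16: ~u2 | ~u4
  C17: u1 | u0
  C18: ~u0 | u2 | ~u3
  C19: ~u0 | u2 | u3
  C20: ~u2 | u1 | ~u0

False

Suppose u2 = 1.
From the singleton clause (~u3), u3 = 0.
From the singleton clause (u1), u1 = 1.
But (~u1) is also a unit clause — contradiction.
So every satisfying assignment has u2 = False.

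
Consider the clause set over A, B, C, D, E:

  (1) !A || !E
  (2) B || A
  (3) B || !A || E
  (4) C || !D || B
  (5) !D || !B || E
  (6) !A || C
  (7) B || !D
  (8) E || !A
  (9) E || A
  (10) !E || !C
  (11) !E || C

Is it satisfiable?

Branch on A: set A = false.
From the singleton clause (B), B = true.
From the singleton clause (E), E = true.
From the singleton clause (!C), C = false.
But (C) is also a unit clause — contradiction.
Backtrack on A: now try A = true.
From the singleton clause (!E), E = false.
But (E) is also a unit clause — contradiction.
Neither A = true nor A = false works.
No assignment satisfies every clause.

Unsatisfiable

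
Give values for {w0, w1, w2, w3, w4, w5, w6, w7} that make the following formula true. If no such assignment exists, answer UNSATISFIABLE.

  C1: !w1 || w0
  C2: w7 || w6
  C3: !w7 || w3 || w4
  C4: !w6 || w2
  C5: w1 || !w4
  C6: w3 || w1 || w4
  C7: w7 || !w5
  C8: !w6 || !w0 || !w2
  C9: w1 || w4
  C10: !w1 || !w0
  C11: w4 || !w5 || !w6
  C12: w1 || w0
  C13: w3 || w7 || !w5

UNSATISFIABLE

Suppose w1 = false.
Unit clause (!w4) forces w4 = false.
But (w4) is also a unit clause — contradiction.
Undo w1 and try w1 = true.
Unit clause (w0) forces w0 = true.
But (!w0) is also a unit clause — contradiction.
Either choice for w1 ends in contradiction.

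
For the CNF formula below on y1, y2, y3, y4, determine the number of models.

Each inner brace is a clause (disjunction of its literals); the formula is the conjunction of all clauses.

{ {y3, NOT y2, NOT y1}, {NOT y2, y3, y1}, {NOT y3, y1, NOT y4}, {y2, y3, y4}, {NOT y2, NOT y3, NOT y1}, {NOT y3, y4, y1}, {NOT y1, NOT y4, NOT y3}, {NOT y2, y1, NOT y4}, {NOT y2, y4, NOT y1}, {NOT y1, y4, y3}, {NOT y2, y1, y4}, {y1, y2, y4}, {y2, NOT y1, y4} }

There are 2^4 = 16 truth assignments over (y1, y2, y3, y4).
Check each against the 13 clauses (columns in the order y1, y2, y3, y4):
  F F F F  ✗ fails (y2 OR y3 OR y4)
  F F F T  ✓ satisfies all
  F F T F  ✗ fails (NOT y3 OR y4 OR y1)
  F F T T  ✗ fails (NOT y3 OR y1 OR NOT y4)
  F T F F  ✗ fails (NOT y2 OR y3 OR y1)
  F T F T  ✗ fails (NOT y2 OR y3 OR y1)
  F T T F  ✗ fails (NOT y3 OR y4 OR y1)
  F T T T  ✗ fails (NOT y3 OR y1 OR NOT y4)
  T F F F  ✗ fails (y2 OR y3 OR y4)
  T F F T  ✓ satisfies all
  T F T F  ✗ fails (y2 OR NOT y1 OR y4)
  T F T T  ✗ fails (NOT y1 OR NOT y4 OR NOT y3)
  T T F F  ✗ fails (y3 OR NOT y2 OR NOT y1)
  T T F T  ✗ fails (y3 OR NOT y2 OR NOT y1)
  T T T F  ✗ fails (NOT y2 OR NOT y3 OR NOT y1)
  T T T T  ✗ fails (NOT y2 OR NOT y3 OR NOT y1)
2 of the 16 rows are models.

2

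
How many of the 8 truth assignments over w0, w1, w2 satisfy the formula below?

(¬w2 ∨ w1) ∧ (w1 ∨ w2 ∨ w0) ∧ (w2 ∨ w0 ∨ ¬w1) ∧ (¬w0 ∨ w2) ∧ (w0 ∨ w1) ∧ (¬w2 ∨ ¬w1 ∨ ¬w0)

There are 2^3 = 8 truth assignments over (w0, w1, w2).
Split on w2. With w2 = True, the clauses containing w2 are satisfied and ¬w2 drops from the rest; 1 of the 2^2 = 4 assignments to the other variables satisfy what remains.
With w2 = False, by the same count on the reduced clause set, 0 assignments work.
(One model: w0=F, w1=T, w2=T.)
Total: 1 + 0 = 1.

1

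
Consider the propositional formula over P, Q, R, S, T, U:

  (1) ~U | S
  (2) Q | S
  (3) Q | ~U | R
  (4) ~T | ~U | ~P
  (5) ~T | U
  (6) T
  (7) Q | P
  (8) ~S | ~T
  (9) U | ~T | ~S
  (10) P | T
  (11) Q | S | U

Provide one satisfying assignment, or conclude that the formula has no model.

UNSATISFIABLE

From the singleton clause (T), T = 1.
From the singleton clause (U), U = 1.
From the singleton clause (S), S = 1.
That conflicts with the unit clause (~S).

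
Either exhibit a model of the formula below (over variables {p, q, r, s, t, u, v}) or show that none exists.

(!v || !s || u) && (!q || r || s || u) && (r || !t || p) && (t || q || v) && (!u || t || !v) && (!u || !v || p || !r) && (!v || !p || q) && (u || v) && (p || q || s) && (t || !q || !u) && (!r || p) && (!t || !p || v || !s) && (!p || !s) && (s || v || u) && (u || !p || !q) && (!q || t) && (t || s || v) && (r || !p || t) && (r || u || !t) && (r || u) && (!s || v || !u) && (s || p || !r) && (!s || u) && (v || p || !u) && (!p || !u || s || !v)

Suppose u = true.
Suppose t = true.
Suppose r = true.
(p) alone gives p = true.
(!s) alone gives s = false.
(!v) alone gives v = false.
All clauses hold; q can take either value.

p ↦ true,  q ↦ true,  r ↦ true,  s ↦ false,  t ↦ true,  u ↦ true,  v ↦ false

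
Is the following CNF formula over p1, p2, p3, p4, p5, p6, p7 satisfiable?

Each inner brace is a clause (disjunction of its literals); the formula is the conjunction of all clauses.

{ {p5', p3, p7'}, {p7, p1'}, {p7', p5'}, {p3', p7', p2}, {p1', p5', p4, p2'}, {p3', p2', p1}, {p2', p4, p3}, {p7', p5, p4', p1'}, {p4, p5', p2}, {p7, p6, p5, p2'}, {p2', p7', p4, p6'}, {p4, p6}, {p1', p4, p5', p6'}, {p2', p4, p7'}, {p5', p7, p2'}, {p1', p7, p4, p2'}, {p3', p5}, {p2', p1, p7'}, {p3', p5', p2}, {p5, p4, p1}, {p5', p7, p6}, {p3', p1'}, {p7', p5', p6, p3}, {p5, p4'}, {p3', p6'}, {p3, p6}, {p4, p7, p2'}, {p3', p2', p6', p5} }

Yes

Try p7 = 0.
The clause (p1') is unit, so p1 = 0.
Try p3 = 0.
The clause (p6) is unit, so p6 = 1.
Try p2 = 0.
Try p4 = 1.
The clause (p5) is unit, so p5 = 1.
Every clause now holds.
A satisfying assignment: p1=0, p2=0, p3=0, p4=1, p5=1, p6=1, p7=0.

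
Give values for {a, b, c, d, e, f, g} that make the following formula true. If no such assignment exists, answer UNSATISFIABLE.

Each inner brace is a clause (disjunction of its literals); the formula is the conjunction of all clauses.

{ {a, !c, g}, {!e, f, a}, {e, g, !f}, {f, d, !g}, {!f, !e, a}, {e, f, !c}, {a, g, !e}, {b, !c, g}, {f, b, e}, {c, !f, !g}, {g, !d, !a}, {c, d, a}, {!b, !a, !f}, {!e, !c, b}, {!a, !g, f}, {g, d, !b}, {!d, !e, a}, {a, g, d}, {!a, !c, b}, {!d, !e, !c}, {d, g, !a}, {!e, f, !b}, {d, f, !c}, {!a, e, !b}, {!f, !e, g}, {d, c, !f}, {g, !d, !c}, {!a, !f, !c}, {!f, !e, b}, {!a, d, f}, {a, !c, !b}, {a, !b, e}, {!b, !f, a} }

Branch on a: set a = false.
Branch on c: set c = true.
Unit clause (g) forces g = true.
Unit clause (!b) forces b = false.
Unit clause (!e) forces e = false.
Unit clause (f) forces f = true.
All clauses hold; d can take either value.

a ↦ false, b ↦ false, c ↦ true, d ↦ false, e ↦ false, f ↦ true, g ↦ true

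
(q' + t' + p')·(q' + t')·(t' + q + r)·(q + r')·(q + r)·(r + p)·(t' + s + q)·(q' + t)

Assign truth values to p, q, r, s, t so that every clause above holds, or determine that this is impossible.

UNSATISFIABLE

Case q = 0:
(r') alone gives r = 0.
But (r) is also a unit clause — contradiction.
That branch fails; take q = 1 instead.
(t') alone gives t = 0.
But (t) is also a unit clause — contradiction.
Both values of q lead to a conflict.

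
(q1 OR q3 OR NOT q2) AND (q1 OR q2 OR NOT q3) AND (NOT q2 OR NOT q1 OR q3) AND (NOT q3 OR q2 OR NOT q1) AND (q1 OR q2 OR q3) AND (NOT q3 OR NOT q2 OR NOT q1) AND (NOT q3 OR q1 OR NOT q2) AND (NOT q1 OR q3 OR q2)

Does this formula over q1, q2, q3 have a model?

Suppose q1 = true.
Suppose q2 = false.
From the singleton clause (NOT q3), q3 = false.
That conflicts with the unit clause (q3).
So q2 must be the other value — set q2 = true.
From the singleton clause (q3), q3 = true.
That conflicts with the unit clause (NOT q3).
Both values of q2 lead to a conflict.
So q1 must be the other value — set q1 = false.
Suppose q3 = true.
From the singleton clause (q2), q2 = true.
That conflicts with the unit clause (NOT q2).
So q3 must be the other value — set q3 = false.
From the singleton clause (NOT q2), q2 = false.
That conflicts with the unit clause (q2).
Both values of q3 lead to a conflict.
Both values of q1 lead to a conflict.
No assignment satisfies every clause.

No, unsatisfiable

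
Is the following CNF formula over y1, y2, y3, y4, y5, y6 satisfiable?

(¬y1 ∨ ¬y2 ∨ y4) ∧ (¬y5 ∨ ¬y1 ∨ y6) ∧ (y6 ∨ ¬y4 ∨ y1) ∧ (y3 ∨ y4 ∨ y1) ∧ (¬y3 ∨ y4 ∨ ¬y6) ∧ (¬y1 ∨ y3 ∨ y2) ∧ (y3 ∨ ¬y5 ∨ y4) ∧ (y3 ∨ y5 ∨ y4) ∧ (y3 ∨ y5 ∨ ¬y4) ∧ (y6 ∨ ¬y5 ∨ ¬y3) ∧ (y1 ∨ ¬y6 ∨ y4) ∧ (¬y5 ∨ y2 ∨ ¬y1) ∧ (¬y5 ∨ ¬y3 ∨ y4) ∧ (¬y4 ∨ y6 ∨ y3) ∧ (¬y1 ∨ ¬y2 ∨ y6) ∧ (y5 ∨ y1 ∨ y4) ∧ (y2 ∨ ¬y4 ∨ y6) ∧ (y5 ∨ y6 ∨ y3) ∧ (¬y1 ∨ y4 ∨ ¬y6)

Branch on y1: set y1 = True.
Branch on y2: set y2 = True.
The clause (y4) is unit, so y4 = True.
The clause (y6) is unit, so y6 = True.
Branch on y3: set y3 = True.
All clauses hold; y5 can take either value.
A satisfying assignment: y1=True, y2=True, y3=True, y4=True, y5=True, y6=True.

Yes, satisfiable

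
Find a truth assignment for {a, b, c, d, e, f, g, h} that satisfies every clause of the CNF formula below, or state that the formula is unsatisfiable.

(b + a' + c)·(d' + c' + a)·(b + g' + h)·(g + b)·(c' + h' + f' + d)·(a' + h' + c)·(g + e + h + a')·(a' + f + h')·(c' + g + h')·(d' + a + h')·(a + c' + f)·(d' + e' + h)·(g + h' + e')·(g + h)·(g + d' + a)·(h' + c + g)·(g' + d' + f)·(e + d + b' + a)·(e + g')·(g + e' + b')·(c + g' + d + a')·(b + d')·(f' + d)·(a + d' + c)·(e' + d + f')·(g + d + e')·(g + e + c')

a=0, b=0, c=0, d=0, e=1, f=0, g=1, h=1

Suppose g = 1.
Unit clause (e) forces e = 1.
Suppose b = 0.
Unit clause (h) forces h = 1.
Unit clause (d') forces d = 0.
Unit clause (f') forces f = 0.
Unit clause (a') forces a = 0.
Unit clause (c') forces c = 0.
Every clause now holds.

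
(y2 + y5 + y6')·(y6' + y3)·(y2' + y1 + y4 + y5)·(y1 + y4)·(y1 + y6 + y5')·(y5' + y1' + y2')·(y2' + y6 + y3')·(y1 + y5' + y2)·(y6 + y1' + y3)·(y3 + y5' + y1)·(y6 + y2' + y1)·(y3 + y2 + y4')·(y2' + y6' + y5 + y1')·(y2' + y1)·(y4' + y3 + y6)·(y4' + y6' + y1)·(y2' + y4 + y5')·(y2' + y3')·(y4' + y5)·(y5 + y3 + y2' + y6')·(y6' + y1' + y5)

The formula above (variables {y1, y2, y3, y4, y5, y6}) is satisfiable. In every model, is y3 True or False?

Suppose y3 = 0.
(y6') alone gives y6 = 0.
(y1') alone gives y1 = 0.
(y4) alone gives y4 = 1.
That conflicts with the unit clause (y4').
So every satisfying assignment has y3 = True.

True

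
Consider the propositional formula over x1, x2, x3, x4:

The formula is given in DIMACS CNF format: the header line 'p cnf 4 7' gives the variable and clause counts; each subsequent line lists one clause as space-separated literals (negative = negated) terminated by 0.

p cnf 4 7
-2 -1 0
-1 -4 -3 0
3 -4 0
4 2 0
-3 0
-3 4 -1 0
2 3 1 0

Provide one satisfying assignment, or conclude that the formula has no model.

x1 ↦ False,  x2 ↦ True,  x3 ↦ False,  x4 ↦ False

From the singleton clause (¬x3), x3 = False.
From the singleton clause (¬x4), x4 = False.
From the singleton clause (x2), x2 = True.
From the singleton clause (¬x1), x1 = False.
All clauses are satisfied.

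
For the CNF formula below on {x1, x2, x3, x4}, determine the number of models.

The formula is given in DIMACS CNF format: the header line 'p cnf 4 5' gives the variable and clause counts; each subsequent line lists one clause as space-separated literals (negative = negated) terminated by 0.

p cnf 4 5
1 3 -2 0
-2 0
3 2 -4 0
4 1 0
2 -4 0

2

There are 2^4 = 16 truth assignments over (x1, x2, x3, x4).
Check each against the 5 clauses (columns in the order x1, x2, x3, x4):
  F F F F  ✗ fails (x4 ∨ x1)
  F F F T  ✗ fails (x3 ∨ x2 ∨ ¬x4)
  F F T F  ✗ fails (x4 ∨ x1)
  F F T T  ✗ fails (x2 ∨ ¬x4)
  F T F F  ✗ fails (x1 ∨ x3 ∨ ¬x2)
  F T F T  ✗ fails (x1 ∨ x3 ∨ ¬x2)
  F T T F  ✗ fails (¬x2)
  F T T T  ✗ fails (¬x2)
  T F F F  ✓ satisfies all
  T F F T  ✗ fails (x3 ∨ x2 ∨ ¬x4)
  T F T F  ✓ satisfies all
  T F T T  ✗ fails (x2 ∨ ¬x4)
  T T F F  ✗ fails (¬x2)
  T T F T  ✗ fails (¬x2)
  T T T F  ✗ fails (¬x2)
  T T T T  ✗ fails (¬x2)
2 of the 16 rows are models.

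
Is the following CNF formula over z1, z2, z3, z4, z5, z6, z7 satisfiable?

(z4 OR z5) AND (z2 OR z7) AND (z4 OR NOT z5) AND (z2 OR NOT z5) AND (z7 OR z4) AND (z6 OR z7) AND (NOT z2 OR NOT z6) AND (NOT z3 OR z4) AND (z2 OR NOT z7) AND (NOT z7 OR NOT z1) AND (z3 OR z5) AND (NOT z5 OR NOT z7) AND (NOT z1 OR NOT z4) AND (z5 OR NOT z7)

Suppose z4 = true.
(NOT z1) alone gives z1 = false.
Suppose z2 = true.
(NOT z6) alone gives z6 = false.
(z7) alone gives z7 = true.
(NOT z5) alone gives z5 = false.
Now (z5) is unsatisfied and unit — conflict.
That branch fails; take z2 = false instead.
(z7) alone gives z7 = true.
Now (NOT z7) is unsatisfied and unit — conflict.
Either choice for z2 ends in contradiction.
That branch fails; take z4 = false instead.
(z5) alone gives z5 = true.
Now (NOT z5) is unsatisfied and unit — conflict.
Either choice for z4 ends in contradiction.
No assignment satisfies every clause.

Unsatisfiable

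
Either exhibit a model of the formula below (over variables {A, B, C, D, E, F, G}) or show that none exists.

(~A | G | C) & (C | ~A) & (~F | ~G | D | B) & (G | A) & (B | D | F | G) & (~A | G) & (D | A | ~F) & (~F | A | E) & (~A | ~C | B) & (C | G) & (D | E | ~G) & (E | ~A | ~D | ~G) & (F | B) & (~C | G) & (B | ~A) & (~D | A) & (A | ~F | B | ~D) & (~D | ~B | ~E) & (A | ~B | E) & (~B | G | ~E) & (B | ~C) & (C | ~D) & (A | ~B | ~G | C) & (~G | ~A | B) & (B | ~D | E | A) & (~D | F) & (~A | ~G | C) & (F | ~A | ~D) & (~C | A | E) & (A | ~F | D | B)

A=1; B=1; C=1; D=0; E=1; F=0; G=1

Case C = 1:
(G) alone gives G = 1.
(B) alone gives B = 1.
Case D = 0:
(E) alone gives E = 1.
Case A = 1:
No clause remains; F is free.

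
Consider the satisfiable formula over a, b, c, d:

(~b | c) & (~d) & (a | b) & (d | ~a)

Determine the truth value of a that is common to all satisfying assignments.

False

Suppose a = 1.
From the singleton clause (~d), d = 0.
But (d) is also a unit clause — contradiction.
So every satisfying assignment has a = False.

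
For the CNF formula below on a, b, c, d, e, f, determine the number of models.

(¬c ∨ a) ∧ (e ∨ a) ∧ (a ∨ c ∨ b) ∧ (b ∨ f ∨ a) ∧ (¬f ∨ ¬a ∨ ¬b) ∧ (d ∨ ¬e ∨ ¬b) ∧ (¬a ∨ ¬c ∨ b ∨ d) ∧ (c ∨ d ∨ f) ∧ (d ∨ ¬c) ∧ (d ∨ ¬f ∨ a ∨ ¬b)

16

There are 2^6 = 64 truth assignments over (a, b, c, d, e, f).
Split on b. With b = True, the clauses containing b are satisfied and ¬b drops from the rest; 6 of the 2^5 = 32 assignments to the other variables satisfy what remains.
With b = False, by the same count on the reduced clause set, 10 assignments work.
(One model: a=F, b=T, c=F, d=T, e=T, f=F.)
Total: 6 + 10 = 16.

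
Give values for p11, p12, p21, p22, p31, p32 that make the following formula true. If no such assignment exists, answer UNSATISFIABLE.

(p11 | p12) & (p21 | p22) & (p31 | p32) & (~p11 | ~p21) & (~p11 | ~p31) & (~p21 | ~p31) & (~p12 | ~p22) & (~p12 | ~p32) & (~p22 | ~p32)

Try p11 = 1.
From the singleton clause (~p21), p21 = 0.
From the singleton clause (p22), p22 = 1.
From the singleton clause (~p31), p31 = 0.
From the singleton clause (p32), p32 = 1.
That conflicts with the unit clause (~p32).
Backtrack on p11: now try p11 = 0.
From the singleton clause (p12), p12 = 1.
From the singleton clause (~p22), p22 = 0.
From the singleton clause (p21), p21 = 1.
From the singleton clause (~p31), p31 = 0.
From the singleton clause (p32), p32 = 1.
That conflicts with the unit clause (~p32).
Either choice for p11 ends in contradiction.

UNSATISFIABLE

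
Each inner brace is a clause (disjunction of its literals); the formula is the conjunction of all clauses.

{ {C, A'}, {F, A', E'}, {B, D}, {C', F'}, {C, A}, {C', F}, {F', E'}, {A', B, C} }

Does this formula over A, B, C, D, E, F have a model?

Try C = 1.
From the singleton clause (F'), F = 0.
Now (F) is unsatisfied and unit — conflict.
Backtrack on C: now try C = 0.
From the singleton clause (A'), A = 0.
Now (A) is unsatisfied and unit — conflict.
Both values of C lead to a conflict.
No assignment satisfies every clause.

No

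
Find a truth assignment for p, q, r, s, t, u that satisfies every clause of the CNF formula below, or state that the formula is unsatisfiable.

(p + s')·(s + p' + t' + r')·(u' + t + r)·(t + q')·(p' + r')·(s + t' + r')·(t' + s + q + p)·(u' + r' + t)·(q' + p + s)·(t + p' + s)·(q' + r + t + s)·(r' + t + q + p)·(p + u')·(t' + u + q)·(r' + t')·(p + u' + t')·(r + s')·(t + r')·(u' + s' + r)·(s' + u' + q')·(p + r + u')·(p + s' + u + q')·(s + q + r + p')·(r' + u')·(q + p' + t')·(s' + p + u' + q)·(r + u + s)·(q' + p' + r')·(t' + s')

Branch on p: set p = 1.
From the singleton clause (r'), r = 0.
From the singleton clause (s'), s = 0.
From the singleton clause (t), t = 1.
From the singleton clause (q), q = 1.
From the singleton clause (u), u = 1.
All clauses are satisfied.

p=1, q=1, r=0, s=0, t=1, u=1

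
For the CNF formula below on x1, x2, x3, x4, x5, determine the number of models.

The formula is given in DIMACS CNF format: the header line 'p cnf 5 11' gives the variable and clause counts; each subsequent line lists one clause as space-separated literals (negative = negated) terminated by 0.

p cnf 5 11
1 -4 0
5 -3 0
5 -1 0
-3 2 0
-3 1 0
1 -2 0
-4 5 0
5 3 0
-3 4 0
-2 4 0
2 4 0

3

There are 2^5 = 32 truth assignments over (x1, x2, x3, x4, x5).
Split on x2. With x2 = True, the clauses containing x2 are satisfied and ¬x2 drops from the rest; 2 of the 2^4 = 16 assignments to the other variables satisfy what remains.
With x2 = False, by the same count on the reduced clause set, 1 assignment works.
Total: 2 + 1 = 3.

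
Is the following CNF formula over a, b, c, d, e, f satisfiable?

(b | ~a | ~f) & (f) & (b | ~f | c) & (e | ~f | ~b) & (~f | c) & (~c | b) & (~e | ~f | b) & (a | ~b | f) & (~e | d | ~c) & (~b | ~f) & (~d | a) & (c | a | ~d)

Unsatisfiable

From the singleton clause (f), f = 1.
From the singleton clause (c), c = 1.
From the singleton clause (b), b = 1.
That conflicts with the unit clause (~b).
No assignment satisfies every clause.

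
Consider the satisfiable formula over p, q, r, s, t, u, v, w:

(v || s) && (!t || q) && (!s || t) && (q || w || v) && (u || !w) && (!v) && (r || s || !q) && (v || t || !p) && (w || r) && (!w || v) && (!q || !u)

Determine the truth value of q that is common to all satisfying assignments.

Suppose q = false.
From the singleton clause (!t), t = false.
From the singleton clause (!s), s = false.
From the singleton clause (v), v = true.
But (!v) is also a unit clause — contradiction.
So every satisfying assignment has q = True.

True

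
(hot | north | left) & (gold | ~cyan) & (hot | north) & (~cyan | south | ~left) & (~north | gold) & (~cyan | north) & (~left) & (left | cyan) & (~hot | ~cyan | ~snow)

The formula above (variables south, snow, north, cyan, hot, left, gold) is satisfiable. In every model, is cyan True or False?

True

Suppose cyan = 0.
(~left) alone gives left = 0.
Now (left) is unsatisfied and unit — conflict.
So every satisfying assignment has cyan = True.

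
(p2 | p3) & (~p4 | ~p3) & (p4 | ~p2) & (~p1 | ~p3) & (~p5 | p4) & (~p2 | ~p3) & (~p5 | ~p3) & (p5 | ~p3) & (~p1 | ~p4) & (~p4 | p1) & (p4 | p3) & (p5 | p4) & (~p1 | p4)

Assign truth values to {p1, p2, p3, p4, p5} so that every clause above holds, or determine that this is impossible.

Suppose p2 = 1.
Unit clause (p4) forces p4 = 1.
Unit clause (~p3) forces p3 = 0.
Unit clause (~p1) forces p1 = 0.
But (p1) is also a unit clause — contradiction.
Undo p2 and try p2 = 0.
Unit clause (p3) forces p3 = 1.
Unit clause (~p4) forces p4 = 0.
Unit clause (~p1) forces p1 = 0.
Unit clause (~p5) forces p5 = 0.
But (p5) is also a unit clause — contradiction.
Neither p2 = 1 nor p2 = 0 works.

UNSATISFIABLE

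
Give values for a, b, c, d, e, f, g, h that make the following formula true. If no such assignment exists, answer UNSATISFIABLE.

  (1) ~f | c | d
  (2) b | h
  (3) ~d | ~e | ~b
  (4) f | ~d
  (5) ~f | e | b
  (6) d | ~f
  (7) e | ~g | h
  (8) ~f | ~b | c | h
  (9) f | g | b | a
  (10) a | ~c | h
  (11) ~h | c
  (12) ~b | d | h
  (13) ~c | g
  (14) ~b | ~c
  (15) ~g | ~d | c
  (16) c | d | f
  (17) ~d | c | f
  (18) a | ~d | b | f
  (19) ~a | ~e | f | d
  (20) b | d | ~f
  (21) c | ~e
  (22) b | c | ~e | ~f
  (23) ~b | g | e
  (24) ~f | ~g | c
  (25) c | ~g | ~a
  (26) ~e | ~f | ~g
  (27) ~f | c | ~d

Try b = 0.
(h) alone gives h = 1.
(c) alone gives c = 1.
(g) alone gives g = 1.
Try f = 0.
(~d) alone gives d = 0.
Try a = 1.
(~e) alone gives e = 0.
Every clause now holds.

a: 1; b: 0; c: 1; d: 0; e: 0; f: 0; g: 1; h: 1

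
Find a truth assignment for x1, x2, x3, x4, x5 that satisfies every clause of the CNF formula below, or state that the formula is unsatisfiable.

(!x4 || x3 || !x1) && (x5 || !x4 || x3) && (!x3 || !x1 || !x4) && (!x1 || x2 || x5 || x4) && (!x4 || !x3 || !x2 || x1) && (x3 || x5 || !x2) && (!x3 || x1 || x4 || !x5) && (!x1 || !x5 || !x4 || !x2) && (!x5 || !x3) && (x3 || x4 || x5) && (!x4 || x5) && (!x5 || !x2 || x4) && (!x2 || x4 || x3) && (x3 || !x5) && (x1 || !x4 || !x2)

Branch on x5: set x5 = false.
The clause (!x4) is unit, so x4 = false.
The clause (x3) is unit, so x3 = true.
Branch on x1: set x1 = false.
All clauses hold; x2 can take either value.

x1 ↦ false; x2 ↦ true; x3 ↦ true; x4 ↦ false; x5 ↦ false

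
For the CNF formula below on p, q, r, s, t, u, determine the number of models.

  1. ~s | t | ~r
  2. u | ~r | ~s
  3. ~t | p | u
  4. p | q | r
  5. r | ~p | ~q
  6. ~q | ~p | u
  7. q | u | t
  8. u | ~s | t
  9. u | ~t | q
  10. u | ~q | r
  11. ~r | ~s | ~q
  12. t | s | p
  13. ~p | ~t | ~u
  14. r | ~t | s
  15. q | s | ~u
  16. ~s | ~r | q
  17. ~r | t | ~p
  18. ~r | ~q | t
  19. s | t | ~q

There are 2^6 = 64 truth assignments over (p, q, r, s, t, u).
Split on s. With s = 1, the clauses containing s are satisfied and ~s drops from the rest; 3 of the 2^5 = 32 assignments to the other variables satisfy what remains.
With s = 0, by the same count on the reduced clause set, 1 assignment works.
Total: 3 + 1 = 4.

4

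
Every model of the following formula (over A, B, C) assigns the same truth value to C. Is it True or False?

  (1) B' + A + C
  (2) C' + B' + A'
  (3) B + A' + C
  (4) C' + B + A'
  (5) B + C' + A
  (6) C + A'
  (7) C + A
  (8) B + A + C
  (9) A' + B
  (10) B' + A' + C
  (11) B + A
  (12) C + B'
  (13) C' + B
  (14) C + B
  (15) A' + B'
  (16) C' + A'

Suppose C = 0.
From the singleton clause (A'), A = 0.
That conflicts with the unit clause (A).
So every satisfying assignment has C = True.

True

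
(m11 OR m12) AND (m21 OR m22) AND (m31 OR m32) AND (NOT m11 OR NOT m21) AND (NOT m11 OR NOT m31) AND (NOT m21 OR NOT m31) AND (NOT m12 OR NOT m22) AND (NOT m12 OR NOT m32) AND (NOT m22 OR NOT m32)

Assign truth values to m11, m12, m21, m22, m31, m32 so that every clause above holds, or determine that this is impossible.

UNSATISFIABLE

Branch on m11: set m11 = true.
From the singleton clause (NOT m21), m21 = false.
From the singleton clause (m22), m22 = true.
From the singleton clause (NOT m31), m31 = false.
From the singleton clause (m32), m32 = true.
Now (NOT m32) is unsatisfied and unit — conflict.
So m11 must be the other value — set m11 = false.
From the singleton clause (m12), m12 = true.
From the singleton clause (NOT m22), m22 = false.
From the singleton clause (m21), m21 = true.
From the singleton clause (NOT m31), m31 = false.
From the singleton clause (m32), m32 = true.
Now (NOT m32) is unsatisfied and unit — conflict.
Both values of m11 lead to a conflict.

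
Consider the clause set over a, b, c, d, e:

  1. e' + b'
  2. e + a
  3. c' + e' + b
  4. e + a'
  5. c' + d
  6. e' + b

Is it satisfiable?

No

Try e = 0.
(a) alone gives a = 1.
That conflicts with the unit clause (a').
Undo e and try e = 1.
(b') alone gives b = 0.
That conflicts with the unit clause (b).
Either choice for e ends in contradiction.
No assignment satisfies every clause.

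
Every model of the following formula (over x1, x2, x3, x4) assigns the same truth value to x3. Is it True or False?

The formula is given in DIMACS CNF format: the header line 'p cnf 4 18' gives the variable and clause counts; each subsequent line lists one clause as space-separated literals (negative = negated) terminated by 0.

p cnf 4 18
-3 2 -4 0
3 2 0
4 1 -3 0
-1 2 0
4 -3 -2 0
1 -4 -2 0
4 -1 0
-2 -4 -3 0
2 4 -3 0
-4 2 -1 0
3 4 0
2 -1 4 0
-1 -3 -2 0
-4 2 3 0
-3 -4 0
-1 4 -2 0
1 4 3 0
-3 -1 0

False

Suppose x3 = True.
(¬x4) alone gives x4 = False.
(x1) alone gives x1 = True.
Now (¬x1) is unsatisfied and unit — conflict.
So every satisfying assignment has x3 = False.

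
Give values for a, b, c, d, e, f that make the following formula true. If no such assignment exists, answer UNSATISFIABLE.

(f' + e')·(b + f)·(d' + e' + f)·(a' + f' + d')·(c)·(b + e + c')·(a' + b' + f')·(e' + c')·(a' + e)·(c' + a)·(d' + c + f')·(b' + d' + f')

(c) alone gives c = 1.
(e') alone gives e = 0.
(b) alone gives b = 1.
(a') alone gives a = 0.
That conflicts with the unit clause (a).

UNSATISFIABLE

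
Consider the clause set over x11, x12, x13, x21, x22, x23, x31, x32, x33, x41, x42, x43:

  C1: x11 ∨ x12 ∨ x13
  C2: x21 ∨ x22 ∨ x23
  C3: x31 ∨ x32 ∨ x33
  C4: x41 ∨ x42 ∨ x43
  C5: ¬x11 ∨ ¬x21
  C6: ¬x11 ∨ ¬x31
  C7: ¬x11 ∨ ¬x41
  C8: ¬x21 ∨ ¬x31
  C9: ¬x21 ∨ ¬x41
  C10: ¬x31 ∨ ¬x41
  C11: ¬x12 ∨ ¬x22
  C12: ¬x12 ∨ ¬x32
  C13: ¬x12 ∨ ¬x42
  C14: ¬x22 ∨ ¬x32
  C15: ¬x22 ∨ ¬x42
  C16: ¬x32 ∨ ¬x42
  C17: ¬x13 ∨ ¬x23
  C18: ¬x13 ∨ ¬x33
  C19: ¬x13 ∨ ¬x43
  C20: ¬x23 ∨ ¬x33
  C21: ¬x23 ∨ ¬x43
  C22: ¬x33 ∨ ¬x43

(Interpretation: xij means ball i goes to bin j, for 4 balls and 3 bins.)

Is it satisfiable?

Try x11 = False.
Try x12 = True.
The clause (¬x22) is unit, so x22 = False.
The clause (¬x32) is unit, so x32 = False.
The clause (¬x42) is unit, so x42 = False.
Try x21 = True.
The clause (¬x31) is unit, so x31 = False.
The clause (x33) is unit, so x33 = True.
The clause (¬x41) is unit, so x41 = False.
The clause (x43) is unit, so x43 = True.
But (¬x43) is also a unit clause — contradiction.
That branch fails; take x21 = False instead.
The clause (x23) is unit, so x23 = True.
The clause (¬x13) is unit, so x13 = False.
The clause (¬x33) is unit, so x33 = False.
The clause (x31) is unit, so x31 = True.
The clause (¬x41) is unit, so x41 = False.
The clause (x43) is unit, so x43 = True.
But (¬x43) is also a unit clause — contradiction.
Either choice for x21 ends in contradiction.
That branch fails; take x12 = False instead.
The clause (x13) is unit, so x13 = True.
The clause (¬x23) is unit, so x23 = False.
The clause (¬x33) is unit, so x33 = False.
The clause (¬x43) is unit, so x43 = False.
Try x21 = True.
The clause (¬x31) is unit, so x31 = False.
The clause (x32) is unit, so x32 = True.
The clause (¬x41) is unit, so x41 = False.
The clause (x42) is unit, so x42 = True.
But (¬x42) is also a unit clause — contradiction.
That branch fails; take x21 = False instead.
The clause (x22) is unit, so x22 = True.
The clause (¬x32) is unit, so x32 = False.
The clause (x31) is unit, so x31 = True.
The clause (¬x41) is unit, so x41 = False.
The clause (x42) is unit, so x42 = True.
But (¬x42) is also a unit clause — contradiction.
Either choice for x21 ends in contradiction.
Either choice for x12 ends in contradiction.
That branch fails; take x11 = True instead.
The clause (¬x21) is unit, so x21 = False.
The clause (¬x31) is unit, so x31 = False.
The clause (¬x41) is unit, so x41 = False.
Try x22 = True.
The clause (¬x12) is unit, so x12 = False.
The clause (¬x32) is unit, so x32 = False.
The clause (x33) is unit, so x33 = True.
The clause (¬x42) is unit, so x42 = False.
The clause (x43) is unit, so x43 = True.
But (¬x43) is also a unit clause — contradiction.
That branch fails; take x22 = False instead.
The clause (x23) is unit, so x23 = True.
The clause (¬x13) is unit, so x13 = False.
The clause (¬x33) is unit, so x33 = False.
The clause (x32) is unit, so x32 = True.
The clause (¬x12) is unit, so x12 = False.
The clause (¬x42) is unit, so x42 = False.
The clause (x43) is unit, so x43 = True.
But (¬x43) is also a unit clause — contradiction.
Either choice for x22 ends in contradiction.
Either choice for x11 ends in contradiction.
No assignment satisfies every clause.

No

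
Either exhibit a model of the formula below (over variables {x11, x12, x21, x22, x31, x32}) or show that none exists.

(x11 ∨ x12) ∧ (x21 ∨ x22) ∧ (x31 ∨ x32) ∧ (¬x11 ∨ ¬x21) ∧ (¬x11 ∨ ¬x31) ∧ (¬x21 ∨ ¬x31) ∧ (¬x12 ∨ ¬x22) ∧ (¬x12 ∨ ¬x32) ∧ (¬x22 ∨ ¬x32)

UNSATISFIABLE

Suppose x11 = True.
From the singleton clause (¬x21), x21 = False.
From the singleton clause (x22), x22 = True.
From the singleton clause (¬x31), x31 = False.
From the singleton clause (x32), x32 = True.
But (¬x32) is also a unit clause — contradiction.
Backtrack on x11: now try x11 = False.
From the singleton clause (x12), x12 = True.
From the singleton clause (¬x22), x22 = False.
From the singleton clause (x21), x21 = True.
From the singleton clause (¬x31), x31 = False.
From the singleton clause (x32), x32 = True.
But (¬x32) is also a unit clause — contradiction.
Either choice for x11 ends in contradiction.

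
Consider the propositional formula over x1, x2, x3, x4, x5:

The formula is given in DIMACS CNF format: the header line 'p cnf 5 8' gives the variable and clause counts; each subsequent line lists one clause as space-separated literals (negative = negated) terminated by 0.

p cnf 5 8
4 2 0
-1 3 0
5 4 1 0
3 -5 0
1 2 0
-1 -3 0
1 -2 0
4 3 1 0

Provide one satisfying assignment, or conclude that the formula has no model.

UNSATISFIABLE

Suppose x4 = True.
Suppose x1 = False.
Unit clause (x2) forces x2 = True.
But (¬x2) is also a unit clause — contradiction.
So x1 must be the other value — set x1 = True.
Unit clause (x3) forces x3 = True.
But (¬x3) is also a unit clause — contradiction.
Both values of x1 lead to a conflict.
So x4 must be the other value — set x4 = False.
Unit clause (x2) forces x2 = True.
Unit clause (x1) forces x1 = True.
Unit clause (x3) forces x3 = True.
But (¬x3) is also a unit clause — contradiction.
Both values of x4 lead to a conflict.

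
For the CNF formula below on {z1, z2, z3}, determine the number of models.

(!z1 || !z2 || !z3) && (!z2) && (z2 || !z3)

There are 2^3 = 8 truth assignments over (z1, z2, z3).
Check each against the 3 clauses (columns in the order z1, z2, z3):
  F F F  ✓ satisfies all
  F F T  ✗ fails (z2 || !z3)
  F T F  ✗ fails (!z2)
  F T T  ✗ fails (!z2)
  T F F  ✓ satisfies all
  T F T  ✗ fails (z2 || !z3)
  T T F  ✗ fails (!z2)
  T T T  ✗ fails (!z1 || !z2 || !z3)
2 of the 8 rows are models.

2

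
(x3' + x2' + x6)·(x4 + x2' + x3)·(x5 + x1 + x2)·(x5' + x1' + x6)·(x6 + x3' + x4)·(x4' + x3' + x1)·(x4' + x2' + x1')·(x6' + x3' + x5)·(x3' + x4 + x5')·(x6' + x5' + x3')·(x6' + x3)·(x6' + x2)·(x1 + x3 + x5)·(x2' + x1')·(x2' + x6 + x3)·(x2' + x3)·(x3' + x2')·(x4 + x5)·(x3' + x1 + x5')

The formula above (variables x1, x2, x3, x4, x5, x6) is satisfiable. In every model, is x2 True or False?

False

Suppose x2 = 1.
Unit clause (x1') forces x1 = 0.
Unit clause (x3) forces x3 = 1.
But (x3') is also a unit clause — contradiction.
So every satisfying assignment has x2 = False.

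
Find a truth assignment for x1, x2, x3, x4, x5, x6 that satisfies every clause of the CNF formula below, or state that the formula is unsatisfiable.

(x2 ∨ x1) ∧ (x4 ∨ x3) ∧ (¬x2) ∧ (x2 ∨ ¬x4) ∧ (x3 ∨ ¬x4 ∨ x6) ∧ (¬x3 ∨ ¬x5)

x1 ↦ True; x2 ↦ False; x3 ↦ True; x4 ↦ False; x5 ↦ False; x6 ↦ True

Unit clause (¬x2) forces x2 = False.
Unit clause (x1) forces x1 = True.
Unit clause (¬x4) forces x4 = False.
Unit clause (x3) forces x3 = True.
Unit clause (¬x5) forces x5 = False.
No clause remains; x6 is free.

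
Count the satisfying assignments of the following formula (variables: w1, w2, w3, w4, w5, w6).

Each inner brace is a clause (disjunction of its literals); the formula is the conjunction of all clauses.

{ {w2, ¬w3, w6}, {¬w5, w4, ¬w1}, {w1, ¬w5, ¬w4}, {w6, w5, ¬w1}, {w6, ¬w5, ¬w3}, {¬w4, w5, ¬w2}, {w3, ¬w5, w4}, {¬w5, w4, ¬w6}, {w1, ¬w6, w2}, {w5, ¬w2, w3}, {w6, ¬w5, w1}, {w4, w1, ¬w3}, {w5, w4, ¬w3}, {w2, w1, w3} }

9

There are 2^6 = 64 truth assignments over (w1, w2, w3, w4, w5, w6).
Split on w5. With w5 = True, the clauses containing w5 are satisfied and ¬w5 drops from the rest; 6 of the 2^5 = 32 assignments to the other variables satisfy what remains.
With w5 = False, by the same count on the reduced clause set, 3 assignments work.
Total: 6 + 3 = 9.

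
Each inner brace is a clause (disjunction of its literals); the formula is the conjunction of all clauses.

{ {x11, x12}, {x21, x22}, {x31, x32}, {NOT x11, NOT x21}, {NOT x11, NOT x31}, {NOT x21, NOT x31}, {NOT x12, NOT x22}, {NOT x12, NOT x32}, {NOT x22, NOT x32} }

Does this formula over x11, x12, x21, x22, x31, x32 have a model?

Branch on x11: set x11 = true.
(NOT x21) alone gives x21 = false.
(x22) alone gives x22 = true.
(NOT x31) alone gives x31 = false.
(x32) alone gives x32 = true.
That conflicts with the unit clause (NOT x32).
So x11 must be the other value — set x11 = false.
(x12) alone gives x12 = true.
(NOT x22) alone gives x22 = false.
(x21) alone gives x21 = true.
(NOT x31) alone gives x31 = false.
(x32) alone gives x32 = true.
That conflicts with the unit clause (NOT x32).
Neither x11 = true nor x11 = false works.
No assignment satisfies every clause.

No, unsatisfiable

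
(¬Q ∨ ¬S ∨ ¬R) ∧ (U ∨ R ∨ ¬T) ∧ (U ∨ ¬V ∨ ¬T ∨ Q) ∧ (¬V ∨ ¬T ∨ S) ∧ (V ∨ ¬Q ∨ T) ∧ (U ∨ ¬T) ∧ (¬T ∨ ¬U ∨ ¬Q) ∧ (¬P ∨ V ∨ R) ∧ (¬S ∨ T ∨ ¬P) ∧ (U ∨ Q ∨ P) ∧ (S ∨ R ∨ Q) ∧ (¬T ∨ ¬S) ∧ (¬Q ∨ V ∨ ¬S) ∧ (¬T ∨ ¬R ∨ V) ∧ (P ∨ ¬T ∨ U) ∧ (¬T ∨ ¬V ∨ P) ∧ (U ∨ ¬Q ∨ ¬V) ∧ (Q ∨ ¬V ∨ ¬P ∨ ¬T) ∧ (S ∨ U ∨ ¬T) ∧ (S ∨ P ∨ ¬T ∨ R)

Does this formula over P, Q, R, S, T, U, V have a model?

Branch on U: set U = True.
Branch on T: set T = False.
Branch on V: set V = False.
(¬Q) alone gives Q = False.
Branch on P: set P = False.
Branch on S: set S = False.
(R) alone gives R = True.
Every clause now holds.
A satisfying assignment: P=False,  Q=False,  R=True,  S=False,  T=False,  U=True,  V=False.

Satisfiable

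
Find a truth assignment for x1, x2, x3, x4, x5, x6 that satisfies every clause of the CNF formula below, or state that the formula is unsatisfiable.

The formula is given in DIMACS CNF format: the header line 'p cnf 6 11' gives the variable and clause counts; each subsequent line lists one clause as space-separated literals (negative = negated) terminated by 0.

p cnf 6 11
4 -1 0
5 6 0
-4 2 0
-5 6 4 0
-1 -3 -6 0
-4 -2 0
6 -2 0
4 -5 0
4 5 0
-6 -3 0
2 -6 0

UNSATISFIABLE

Case x4 = True:
Unit clause (x2) forces x2 = True.
Now (¬x2) is unsatisfied and unit — conflict.
Undo x4 and try x4 = False.
Unit clause (¬x1) forces x1 = False.
Unit clause (¬x5) forces x5 = False.
Now (x5) is unsatisfied and unit — conflict.
Either choice for x4 ends in contradiction.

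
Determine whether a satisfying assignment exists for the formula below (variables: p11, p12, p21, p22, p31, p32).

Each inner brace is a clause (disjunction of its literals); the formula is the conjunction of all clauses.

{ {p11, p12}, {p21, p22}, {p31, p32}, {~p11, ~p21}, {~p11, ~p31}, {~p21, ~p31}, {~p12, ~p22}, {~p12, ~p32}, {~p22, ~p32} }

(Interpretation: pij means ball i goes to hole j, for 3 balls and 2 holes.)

No, unsatisfiable

Case p11 = 1:
(~p21) alone gives p21 = 0.
(p22) alone gives p22 = 1.
(~p31) alone gives p31 = 0.
(p32) alone gives p32 = 1.
Now (~p32) is unsatisfied and unit — conflict.
That branch fails; take p11 = 0 instead.
(p12) alone gives p12 = 1.
(~p22) alone gives p22 = 0.
(p21) alone gives p21 = 1.
(~p31) alone gives p31 = 0.
(p32) alone gives p32 = 1.
Now (~p32) is unsatisfied and unit — conflict.
Either choice for p11 ends in contradiction.
No assignment satisfies every clause.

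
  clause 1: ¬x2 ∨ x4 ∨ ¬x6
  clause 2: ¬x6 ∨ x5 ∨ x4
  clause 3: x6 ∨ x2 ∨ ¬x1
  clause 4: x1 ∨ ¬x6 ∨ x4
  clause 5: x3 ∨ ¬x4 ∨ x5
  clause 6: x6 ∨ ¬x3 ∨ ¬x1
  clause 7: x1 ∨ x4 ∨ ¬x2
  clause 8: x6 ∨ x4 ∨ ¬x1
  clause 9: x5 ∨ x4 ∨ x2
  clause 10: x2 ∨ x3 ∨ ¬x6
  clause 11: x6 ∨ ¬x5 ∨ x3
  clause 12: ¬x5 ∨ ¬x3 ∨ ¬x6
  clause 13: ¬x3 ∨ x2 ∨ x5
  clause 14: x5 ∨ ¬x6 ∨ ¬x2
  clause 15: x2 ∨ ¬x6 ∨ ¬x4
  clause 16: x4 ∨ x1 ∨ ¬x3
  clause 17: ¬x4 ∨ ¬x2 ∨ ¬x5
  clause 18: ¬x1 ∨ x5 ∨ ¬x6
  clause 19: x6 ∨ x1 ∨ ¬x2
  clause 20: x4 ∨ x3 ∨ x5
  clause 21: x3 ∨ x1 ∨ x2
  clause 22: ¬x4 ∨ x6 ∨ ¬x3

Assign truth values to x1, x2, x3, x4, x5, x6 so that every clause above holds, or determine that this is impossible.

Suppose x2 = False.
Suppose x6 = True.
Unit clause (x3) forces x3 = True.
Unit clause (¬x5) forces x5 = False.
Now (x5) is unsatisfied and unit — conflict.
Backtrack on x6: now try x6 = False.
Unit clause (¬x1) forces x1 = False.
Unit clause (x3) forces x3 = True.
Unit clause (x5) forces x5 = True.
Unit clause (x4) forces x4 = True.
Now (¬x4) is unsatisfied and unit — conflict.
Either choice for x6 ends in contradiction.
Backtrack on x2: now try x2 = True.
Suppose x4 = True.
Unit clause (¬x5) forces x5 = False.
Unit clause (x3) forces x3 = True.
Unit clause (¬x6) forces x6 = False.
Now (x6) is unsatisfied and unit — conflict.
Backtrack on x4: now try x4 = False.
Unit clause (¬x6) forces x6 = False.
Unit clause (x1) forces x1 = True.
Now (¬x1) is unsatisfied and unit — conflict.
Either choice for x4 ends in contradiction.
Either choice for x2 ends in contradiction.

UNSATISFIABLE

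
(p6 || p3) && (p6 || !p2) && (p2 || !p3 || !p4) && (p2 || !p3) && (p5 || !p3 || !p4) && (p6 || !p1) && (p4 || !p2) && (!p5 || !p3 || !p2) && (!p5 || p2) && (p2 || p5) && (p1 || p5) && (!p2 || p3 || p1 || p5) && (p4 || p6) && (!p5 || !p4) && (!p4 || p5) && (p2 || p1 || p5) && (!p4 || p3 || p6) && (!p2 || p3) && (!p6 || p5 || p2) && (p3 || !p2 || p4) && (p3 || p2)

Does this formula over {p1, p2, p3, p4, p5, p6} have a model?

Case p6 = true:
Case p2 = true:
(p4) alone gives p4 = true.
(!p5) alone gives p5 = false.
That conflicts with the unit clause (p5).
Backtrack on p2: now try p2 = false.
(!p3) alone gives p3 = false.
That conflicts with the unit clause (p3).
Both values of p2 lead to a conflict.
Backtrack on p6: now try p6 = false.
(p3) alone gives p3 = true.
(!p2) alone gives p2 = false.
That conflicts with the unit clause (p2).
Both values of p6 lead to a conflict.
No assignment satisfies every clause.

No, unsatisfiable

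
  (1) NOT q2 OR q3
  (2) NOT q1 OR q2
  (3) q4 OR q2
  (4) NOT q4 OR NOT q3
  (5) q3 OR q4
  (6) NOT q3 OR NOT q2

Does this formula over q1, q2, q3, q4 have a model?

Try q2 = false.
Unit clause (NOT q1) forces q1 = false.
Unit clause (q4) forces q4 = true.
Unit clause (NOT q3) forces q3 = false.
All clauses are satisfied.
A satisfying assignment: q1=false,  q2=false,  q3=false,  q4=true.

Satisfiable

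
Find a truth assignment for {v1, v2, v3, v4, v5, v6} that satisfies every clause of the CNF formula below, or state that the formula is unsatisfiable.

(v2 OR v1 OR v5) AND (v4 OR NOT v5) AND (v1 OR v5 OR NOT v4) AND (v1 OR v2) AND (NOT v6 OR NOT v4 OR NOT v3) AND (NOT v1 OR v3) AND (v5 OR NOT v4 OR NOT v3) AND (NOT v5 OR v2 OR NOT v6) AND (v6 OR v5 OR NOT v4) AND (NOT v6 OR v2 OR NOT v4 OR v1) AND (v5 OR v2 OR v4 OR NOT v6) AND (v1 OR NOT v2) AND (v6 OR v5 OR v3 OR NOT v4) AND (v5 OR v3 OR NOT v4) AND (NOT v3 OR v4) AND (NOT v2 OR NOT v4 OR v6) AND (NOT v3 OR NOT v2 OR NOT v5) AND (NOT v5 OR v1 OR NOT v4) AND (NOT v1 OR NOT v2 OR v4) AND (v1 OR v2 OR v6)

Branch on v4: set v4 = true.
Branch on v1: set v1 = true.
The clause (v3) is unit, so v3 = true.
The clause (NOT v6) is unit, so v6 = false.
The clause (v5) is unit, so v5 = true.
The clause (NOT v2) is unit, so v2 = false.
Every clause now holds.

v1: true,  v2: false,  v3: true,  v4: true,  v5: true,  v6: false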